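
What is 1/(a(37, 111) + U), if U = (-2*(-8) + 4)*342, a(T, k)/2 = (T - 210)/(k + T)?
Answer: 74/505987 ≈ 0.00014625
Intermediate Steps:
a(T, k) = 2*(-210 + T)/(T + k) (a(T, k) = 2*((T - 210)/(k + T)) = 2*((-210 + T)/(T + k)) = 2*(-210 + T)/(T + k))
U = 6840 (U = (16 + 4)*342 = 20*342 = 6840)
1/(a(37, 111) + U) = 1/(2*(-210 + 37)/(37 + 111) + 6840) = 1/(2*(-173)/148 + 6840) = 1/(2*(1/148)*(-173) + 6840) = 1/(-173/74 + 6840) = 1/(505987/74) = 74/505987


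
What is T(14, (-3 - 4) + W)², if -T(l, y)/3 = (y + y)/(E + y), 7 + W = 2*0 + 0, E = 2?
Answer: 49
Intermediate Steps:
W = -7 (W = -7 + (2*0 + 0) = -7 + (0 + 0) = -7 + 0 = -7)
T(l, y) = -6*y/(2 + y) (T(l, y) = -3*(y + y)/(2 + y) = -3*2*y/(2 + y) = -6*y/(2 + y))
T(14, (-3 - 4) + W)² = (-6*((-3 - 4) - 7)/(2 + ((-3 - 4) - 7)))² = (-6*(-7 - 7)/(2 + (-7 - 7)))² = (-6*(-14)/(2 - 14))² = (-6*(-14)/(-12))² = (-6*(-14)*(-1/12))² = (-7)² = 49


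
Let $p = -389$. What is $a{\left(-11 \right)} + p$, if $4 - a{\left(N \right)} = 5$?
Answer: $-390$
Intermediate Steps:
$a{\left(N \right)} = -1$ ($a{\left(N \right)} = 4 - 5 = -1$)
$a{\left(-11 \right)} + p = -1 - 389 = -390$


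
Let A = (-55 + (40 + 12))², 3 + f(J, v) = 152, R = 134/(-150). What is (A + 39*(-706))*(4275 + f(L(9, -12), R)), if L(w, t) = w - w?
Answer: -121770600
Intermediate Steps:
L(w, t) = 0
R = -67/75 (R = 134*(-1/150) = -67/75 ≈ -0.89333)
f(J, v) = 149 (f(J, v) = -3 + 152 = 149)
A = 9 (A = (-55 + 52)² = (-3)² = 9)
(A + 39*(-706))*(4275 + f(L(9, -12), R)) = (9 + 39*(-706))*(4275 + 149) = (9 - 27534)*4424 = -27525*4424 = -121770600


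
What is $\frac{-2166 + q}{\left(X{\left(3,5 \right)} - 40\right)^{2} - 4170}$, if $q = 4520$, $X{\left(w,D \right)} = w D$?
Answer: $- \frac{2354}{3545} \approx -0.66403$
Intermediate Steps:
$X{\left(w,D \right)} = D w$
$\frac{-2166 + q}{\left(X{\left(3,5 \right)} - 40\right)^{2} - 4170} = \frac{-2166 + 4520}{\left(5 \cdot 3 - 40\right)^{2} - 4170} = \frac{2354}{\left(15 - 40\right)^{2} - 4170} = \frac{2354}{\left(-25\right)^{2} - 4170} = \frac{2354}{625 - 4170} = \frac{2354}{-3545} = 2354 \left(- \frac{1}{3545}\right) = - \frac{2354}{3545}$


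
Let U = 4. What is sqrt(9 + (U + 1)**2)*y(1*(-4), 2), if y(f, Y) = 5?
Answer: 5*sqrt(34) ≈ 29.155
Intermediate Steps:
sqrt(9 + (U + 1)**2)*y(1*(-4), 2) = sqrt(9 + (4 + 1)**2)*5 = sqrt(9 + 5**2)*5 = sqrt(9 + 25)*5 = sqrt(34)*5 = 5*sqrt(34)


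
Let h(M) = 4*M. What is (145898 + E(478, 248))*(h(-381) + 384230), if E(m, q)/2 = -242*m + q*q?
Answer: 14372141124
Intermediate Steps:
E(m, q) = -484*m + 2*q**2 (E(m, q) = 2*(-242*m + q*q) = 2*(-242*m + q**2) = 2*(q**2 - 242*m) = -484*m + 2*q**2)
(145898 + E(478, 248))*(h(-381) + 384230) = (145898 + (-484*478 + 2*248**2))*(4*(-381) + 384230) = (145898 + (-231352 + 2*61504))*(-1524 + 384230) = (145898 + (-231352 + 123008))*382706 = (145898 - 108344)*382706 = 37554*382706 = 14372141124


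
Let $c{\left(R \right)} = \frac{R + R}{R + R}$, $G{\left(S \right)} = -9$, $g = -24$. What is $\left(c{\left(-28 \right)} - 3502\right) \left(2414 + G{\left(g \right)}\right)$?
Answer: $-8419905$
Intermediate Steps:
$c{\left(R \right)} = 1$ ($c{\left(R \right)} = \frac{2 R}{2 R} = 2 R \frac{1}{2 R} = 1$)
$\left(c{\left(-28 \right)} - 3502\right) \left(2414 + G{\left(g \right)}\right) = \left(1 - 3502\right) \left(2414 - 9\right) = \left(-3501\right) 2405 = -8419905$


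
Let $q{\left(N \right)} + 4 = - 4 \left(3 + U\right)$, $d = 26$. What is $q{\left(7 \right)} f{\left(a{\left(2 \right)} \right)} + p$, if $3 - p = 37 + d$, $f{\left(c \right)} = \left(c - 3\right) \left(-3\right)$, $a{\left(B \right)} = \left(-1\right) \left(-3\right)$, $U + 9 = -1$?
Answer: $-60$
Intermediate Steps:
$U = -10$ ($U = -9 - 1 = -10$)
$q{\left(N \right)} = 24$ ($q{\left(N \right)} = -4 - 4 \left(3 - 10\right) = -4 - -28 = -4 + 28 = 24$)
$a{\left(B \right)} = 3$
$f{\left(c \right)} = 9 - 3 c$ ($f{\left(c \right)} = \left(-3 + c\right) \left(-3\right) = 9 - 3 c$)
$p = -60$ ($p = 3 - \left(37 + 26\right) = 3 - 63 = -60$)
$q{\left(7 \right)} f{\left(a{\left(2 \right)} \right)} + p = 24 \left(9 - 9\right) - 60 = 24 \cdot 0 - 60 = 0 - 60 = -60$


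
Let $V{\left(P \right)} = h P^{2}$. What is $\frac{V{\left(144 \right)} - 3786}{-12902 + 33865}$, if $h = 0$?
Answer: $- \frac{3786}{20963} \approx -0.1806$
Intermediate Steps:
$V{\left(P \right)} = 0$ ($V{\left(P \right)} = 0 P^{2} = 0$)
$\frac{V{\left(144 \right)} - 3786}{-12902 + 33865} = \frac{0 - 3786}{-12902 + 33865} = - \frac{3786}{20963}$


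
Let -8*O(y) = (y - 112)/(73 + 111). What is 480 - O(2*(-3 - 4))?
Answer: 353217/736 ≈ 479.91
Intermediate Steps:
O(y) = 7/92 - y/1472 (O(y) = -(y - 112)/(8*(73 + 111)) = -(-112 + y)/(8*184) = -(-14/23 + y/184)/8 = 7/92 - y/1472)
480 - O(2*(-3 - 4)) = 480 - (7/92 - (-3 - 4)/736) = 480 - (7/92 - (-7)/736) = 480 - (7/92 - 1/1472*(-14)) = 480 - (7/92 + 7/736) = 480 - 1*63/736 = 480 - 63/736 = 353217/736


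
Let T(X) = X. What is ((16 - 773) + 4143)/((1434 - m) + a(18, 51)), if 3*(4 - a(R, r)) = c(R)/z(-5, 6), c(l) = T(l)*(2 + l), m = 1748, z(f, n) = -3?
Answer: -1693/135 ≈ -12.541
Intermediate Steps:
c(l) = l*(2 + l)
a(R, r) = 4 + R*(2 + R)/9 (a(R, r) = 4 - R*(2 + R)/(3*(-3)) = 4 - R*(2 + R)*(-1)/(3*3) = 4 - (-1)*R*(2 + R)/9 = 4 + R*(2 + R)/9)
((16 - 773) + 4143)/((1434 - m) + a(18, 51)) = ((16 - 773) + 4143)/((1434 - 1*1748) + (4 + (⅑)*18*(2 + 18))) = (-757 + 4143)/((1434 - 1748) + (4 + (⅑)*18*20)) = 3386/(-314 + (4 + 40)) = 3386/(-314 + 44) = 3386/(-270) = 3386*(-1/270) = -1693/135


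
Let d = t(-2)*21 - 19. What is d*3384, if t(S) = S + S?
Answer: -348552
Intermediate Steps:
t(S) = 2*S
d = -103 (d = (2*(-2))*21 - 19 = -4*21 - 19 = -84 - 19 = -103)
d*3384 = -103*3384 = -348552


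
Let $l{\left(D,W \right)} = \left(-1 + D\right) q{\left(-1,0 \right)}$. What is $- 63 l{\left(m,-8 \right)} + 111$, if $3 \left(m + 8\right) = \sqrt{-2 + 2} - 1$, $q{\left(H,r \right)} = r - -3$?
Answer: $1875$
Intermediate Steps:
$q{\left(H,r \right)} = 3 + r$ ($q{\left(H,r \right)} = r + 3 = 3 + r$)
$m = - \frac{25}{3}$ ($m = -8 + \frac{\sqrt{-2 + 2} - 1}{3} = -8 + \frac{\sqrt{0} - 1}{3} = -8 + \frac{0 - 1}{3} = -8 + \frac{1}{3} \left(-1\right) = -8 - \frac{1}{3} = - \frac{25}{3} \approx -8.3333$)
$l{\left(D,W \right)} = -3 + 3 D$ ($l{\left(D,W \right)} = \left(-1 + D\right) \left(3 + 0\right) = \left(-1 + D\right) 3 = -3 + 3 D$)
$- 63 l{\left(m,-8 \right)} + 111 = - 63 \left(-3 + 3 \left(- \frac{25}{3}\right)\right) + 111 = - 63 \left(-3 - 25\right) + 111 = \left(-63\right) \left(-28\right) + 111 = 1764 + 111 = 1875$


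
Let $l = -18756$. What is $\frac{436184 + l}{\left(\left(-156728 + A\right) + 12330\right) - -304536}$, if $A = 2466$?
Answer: $\frac{1969}{767} \approx 2.5671$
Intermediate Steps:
$\frac{436184 + l}{\left(\left(-156728 + A\right) + 12330\right) - -304536} = \frac{436184 - 18756}{\left(\left(-156728 + 2466\right) + 12330\right) - -304536} = \frac{417428}{\left(-154262 + 12330\right) + 304536} = \frac{417428}{-141932 + 304536} = \frac{417428}{162604} = 417428 \cdot \frac{1}{162604} = \frac{1969}{767}$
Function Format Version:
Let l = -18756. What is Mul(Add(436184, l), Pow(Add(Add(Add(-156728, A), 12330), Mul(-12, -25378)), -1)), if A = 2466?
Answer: Rational(1969, 767) ≈ 2.5671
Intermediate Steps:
Mul(Add(436184, l), Pow(Add(Add(Add(-156728, A), 12330), Mul(-12, -25378)), -1)) = Mul(Add(436184, -18756), Pow(Add(Add(Add(-156728, 2466), 12330), Mul(-12, -25378)), -1)) = Mul(417428, Pow(Add(Add(-154262, 12330), 304536), -1)) = Mul(417428, Pow(Add(-141932, 304536), -1)) = Mul(417428, Pow(162604, -1)) = Mul(417428, Rational(1, 162604)) = Rational(1969, 767)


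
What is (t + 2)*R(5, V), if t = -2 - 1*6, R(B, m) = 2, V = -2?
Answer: -12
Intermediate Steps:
t = -8 (t = -2 - 6 = -8)
(t + 2)*R(5, V) = (-8 + 2)*2 = -6*2 = -12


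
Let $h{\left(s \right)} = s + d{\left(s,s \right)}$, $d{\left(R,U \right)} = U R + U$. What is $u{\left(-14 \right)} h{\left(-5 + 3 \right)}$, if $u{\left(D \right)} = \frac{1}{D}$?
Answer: $0$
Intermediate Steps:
$d{\left(R,U \right)} = U + R U$ ($d{\left(R,U \right)} = R U + U = U + R U$)
$h{\left(s \right)} = s + s \left(1 + s\right)$
$u{\left(-14 \right)} h{\left(-5 + 3 \right)} = \frac{\left(-5 + 3\right) \left(2 + \left(-5 + 3\right)\right)}{-14} = - \frac{\left(-2\right) \left(2 - 2\right)}{14} = - \frac{\left(-2\right) 0}{14} = \left(- \frac{1}{14}\right) 0 = 0$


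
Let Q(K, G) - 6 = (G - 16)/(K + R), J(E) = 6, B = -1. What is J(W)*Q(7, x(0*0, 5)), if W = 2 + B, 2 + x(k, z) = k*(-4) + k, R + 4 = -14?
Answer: 504/11 ≈ 45.818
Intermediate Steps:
R = -18 (R = -4 - 14 = -18)
x(k, z) = -2 - 3*k (x(k, z) = -2 + (k*(-4) + k) = -2 + (-4*k + k) = -2 - 3*k)
W = 1 (W = 2 - 1 = 1)
Q(K, G) = 6 + (-16 + G)/(-18 + K) (Q(K, G) = 6 + (G - 16)/(K - 18) = 6 + (-16 + G)/(-18 + K))
J(W)*Q(7, x(0*0, 5)) = 6*((-124 + (-2 - 0*0) + 6*7)/(-18 + 7)) = 6*((-124 + (-2 - 3*0) + 42)/(-11)) = 6*(-(-124 + (-2 + 0) + 42)/11) = 6*(-(-124 - 2 + 42)/11) = 6*(-1/11*(-84)) = 6*(84/11) = 504/11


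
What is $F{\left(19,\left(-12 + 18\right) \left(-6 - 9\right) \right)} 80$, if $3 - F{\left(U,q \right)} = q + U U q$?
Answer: $2606640$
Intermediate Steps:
$F{\left(U,q \right)} = 3 - q - q U^{2}$ ($F{\left(U,q \right)} = 3 - \left(q + U U q\right) = 3 - \left(q + U^{2} q\right) = 3 - \left(q + q U^{2}\right) = 3 - q - q U^{2}$)
$F{\left(19,\left(-12 + 18\right) \left(-6 - 9\right) \right)} 80 = \left(3 - \left(-12 + 18\right) \left(-6 - 9\right) - \left(-12 + 18\right) \left(-6 - 9\right) 19^{2}\right) 80 = \left(3 - 6 \left(-15\right) - 6 \left(-15\right) 361\right) 80 = \left(3 - -90 - \left(-90\right) 361\right) 80 = \left(3 + 90 + 32490\right) 80 = 32583 \cdot 80 = 2606640$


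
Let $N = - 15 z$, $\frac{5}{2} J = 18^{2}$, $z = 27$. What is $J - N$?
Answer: $\frac{2673}{5} \approx 534.6$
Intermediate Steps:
$J = \frac{648}{5}$ ($J = \frac{2 \cdot 18^{2}}{5} = \frac{2}{5} \cdot 324 = \frac{648}{5} \approx 129.6$)
$N = -405$ ($N = \left(-15\right) 27 = -405$)
$J - N = \frac{648}{5} - -405 = \frac{648}{5} + 405 = \frac{2673}{5}$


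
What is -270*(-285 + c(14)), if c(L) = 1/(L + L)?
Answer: 1077165/14 ≈ 76940.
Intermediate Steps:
c(L) = 1/(2*L)
-270*(-285 + c(14)) = -270*(-285 + (½)/14) = -270*(-285 + (½)*(1/14)) = -270*(-285 + 1/28) = -270*(-7979/28) = 1077165/14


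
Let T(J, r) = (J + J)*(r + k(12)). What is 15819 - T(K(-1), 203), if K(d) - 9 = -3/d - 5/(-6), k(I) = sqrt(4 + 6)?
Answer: 31826/3 - 77*sqrt(10)/3 ≈ 10528.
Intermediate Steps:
k(I) = sqrt(10)
K(d) = 59/6 - 3/d (K(d) = 9 + (-3/d - 5/(-6)) = 9 + (-3/d - 5*(-1/6)) = 9 + (-3/d + 5/6) = 9 + (5/6 - 3/d) = 59/6 - 3/d)
T(J, r) = 2*J*(r + sqrt(10)) (T(J, r) = (J + J)*(r + sqrt(10)) = (2*J)*(r + sqrt(10)) = 2*J*(r + sqrt(10)))
15819 - T(K(-1), 203) = 15819 - 2*(59/6 - 3/(-1))*(203 + sqrt(10)) = 15819 - 2*(59/6 - 3*(-1))*(203 + sqrt(10)) = 15819 - 2*(59/6 + 3)*(203 + sqrt(10)) = 15819 - 2*77*(203 + sqrt(10))/6 = 15819 - (15631/3 + 77*sqrt(10)/3) = 15819 + (-15631/3 - 77*sqrt(10)/3) = 31826/3 - 77*sqrt(10)/3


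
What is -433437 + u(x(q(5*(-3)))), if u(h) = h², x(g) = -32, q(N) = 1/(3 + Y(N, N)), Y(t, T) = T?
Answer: -432413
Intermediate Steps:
q(N) = 1/(3 + N)
-433437 + u(x(q(5*(-3)))) = -433437 + (-32)² = -433437 + 1024 = -432413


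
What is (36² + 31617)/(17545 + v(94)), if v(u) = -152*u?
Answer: 32913/3257 ≈ 10.105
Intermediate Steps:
(36² + 31617)/(17545 + v(94)) = (36² + 31617)/(17545 - 152*94) = (1296 + 31617)/(17545 - 14288) = 32913/3257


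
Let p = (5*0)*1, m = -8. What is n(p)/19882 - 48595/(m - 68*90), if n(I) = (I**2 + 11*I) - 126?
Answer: 482696831/60918448 ≈ 7.9237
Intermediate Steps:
p = 0 (p = 0*1 = 0)
n(I) = -126 + I**2 + 11*I
n(p)/19882 - 48595/(m - 68*90) = (-126 + 0**2 + 11*0)/19882 - 48595/(-8 - 68*90) = (-126 + 0 + 0)*(1/19882) - 48595/(-8 - 6120) = -126*1/19882 - 48595/(-6128) = -63/9941 - 48595*(-1/6128) = -63/9941 + 48595/6128 = 482696831/60918448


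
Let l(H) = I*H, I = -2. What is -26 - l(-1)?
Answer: -28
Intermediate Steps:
l(H) = -2*H
-26 - l(-1) = -26 - (-2)*(-1) = -26 - 1*2 = -26 - 2 = -28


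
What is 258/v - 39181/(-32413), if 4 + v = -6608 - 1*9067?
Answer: 605956345/508203427 ≈ 1.1924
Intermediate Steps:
v = -15679 (v = -4 + (-6608 - 1*9067) = -4 + (-6608 - 9067) = -4 - 15675 = -15679)
258/v - 39181/(-32413) = 258/(-15679) - 39181/(-32413) = 258*(-1/15679) - 39181*(-1/32413) = -258/15679 + 39181/32413 = 605956345/508203427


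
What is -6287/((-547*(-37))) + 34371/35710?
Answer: 471125899/722734690 ≈ 0.65187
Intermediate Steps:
-6287/((-547*(-37))) + 34371/35710 = -6287/20239 + 34371*(1/35710) = -6287*1/20239 + 34371/35710 = -6287/20239 + 34371/35710 = 471125899/722734690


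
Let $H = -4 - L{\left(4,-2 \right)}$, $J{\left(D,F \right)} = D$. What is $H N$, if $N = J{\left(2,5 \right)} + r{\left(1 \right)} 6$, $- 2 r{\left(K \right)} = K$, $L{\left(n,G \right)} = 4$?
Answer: $8$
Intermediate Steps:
$r{\left(K \right)} = - \frac{K}{2}$
$N = -1$ ($N = 2 + \left(- \frac{1}{2}\right) 1 \cdot 6 = 2 - 3 = -1$)
$H = -8$ ($H = -4 - 4 = -8$)
$H N = \left(-8\right) \left(-1\right) = 8$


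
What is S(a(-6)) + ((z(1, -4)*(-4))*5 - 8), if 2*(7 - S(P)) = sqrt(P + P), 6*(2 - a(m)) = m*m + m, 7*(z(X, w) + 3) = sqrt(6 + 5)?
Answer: 59 - 20*sqrt(11)/7 - I*sqrt(6)/2 ≈ 49.524 - 1.2247*I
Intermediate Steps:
z(X, w) = -3 + sqrt(11)/7 (z(X, w) = -3 + sqrt(6 + 5)/7 = -3 + sqrt(11)/7)
a(m) = 2 - m/6 - m**2/6 (a(m) = 2 - (m*m + m)/6 = 2 - (m**2 + m)/6 = 2 - (m + m**2)/6 = 2 + (-m/6 - m**2/6) = 2 - m/6 - m**2/6)
S(P) = 7 - sqrt(2)*sqrt(P)/2 (S(P) = 7 - sqrt(P + P)/2 = 7 - sqrt(2)*sqrt(P)/2)
S(a(-6)) + ((z(1, -4)*(-4))*5 - 8) = (7 - sqrt(2)*sqrt(2 - 1/6*(-6) - 1/6*(-6)**2)/2) + (((-3 + sqrt(11)/7)*(-4))*5 - 8) = (7 - sqrt(2)*sqrt(2 + 1 - 1/6*36)/2) + ((12 - 4*sqrt(11)/7)*5 - 8) = (7 - sqrt(2)*sqrt(2 + 1 - 6)/2) + ((60 - 20*sqrt(11)/7) - 8) = (7 - sqrt(2)*sqrt(-3)/2) + (52 - 20*sqrt(11)/7) = (7 - sqrt(2)*I*sqrt(3)/2) + (52 - 20*sqrt(11)/7) = (7 - I*sqrt(6)/2) + (52 - 20*sqrt(11)/7) = 59 - 20*sqrt(11)/7 - I*sqrt(6)/2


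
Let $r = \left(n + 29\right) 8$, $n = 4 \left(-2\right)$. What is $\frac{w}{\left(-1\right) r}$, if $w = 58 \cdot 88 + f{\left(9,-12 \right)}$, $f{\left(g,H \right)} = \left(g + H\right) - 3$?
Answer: $- \frac{2549}{84} \approx -30.345$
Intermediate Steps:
$n = -8$
$f{\left(g,H \right)} = -3 + H + g$ ($f{\left(g,H \right)} = \left(H + g\right) - 3 = -3 + H + g$)
$r = 168$ ($r = \left(-8 + 29\right) 8 = 21 \cdot 8 = 168$)
$w = 5098$ ($w = 58 \cdot 88 - 6 = 5104 - 6 = 5098$)
$\frac{w}{\left(-1\right) r} = \frac{5098}{\left(-1\right) 168} = \frac{5098}{-168} = 5098 \left(- \frac{1}{168}\right) = - \frac{2549}{84}$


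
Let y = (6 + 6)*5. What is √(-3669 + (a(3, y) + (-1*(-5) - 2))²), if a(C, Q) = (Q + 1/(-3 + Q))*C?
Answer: 5*√430879/19 ≈ 172.74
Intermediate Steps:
y = 60 (y = 12*5 = 60)
a(C, Q) = C*(Q + 1/(-3 + Q))
√(-3669 + (a(3, y) + (-1*(-5) - 2))²) = √(-3669 + (3*(1 + 60² - 3*60)/(-3 + 60) + (-1*(-5) - 2))²) = √(-3669 + (3*(1 + 3600 - 180)/57 + (5 - 2))²) = √(-3669 + (3*(1/57)*3421 + 3)²) = √(-3669 + (3421/19 + 3)²) = √(-3669 + (3478/19)²) = √(-3669 + 12096484/361) = √(10771975/361) = 5*√430879/19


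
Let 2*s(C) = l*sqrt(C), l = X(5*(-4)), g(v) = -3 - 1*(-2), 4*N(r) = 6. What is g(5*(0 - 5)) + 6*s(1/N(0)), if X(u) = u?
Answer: -1 - 20*sqrt(6) ≈ -49.990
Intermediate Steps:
N(r) = 3/2 (N(r) = (1/4)*6 = 3/2)
g(v) = -1 (g(v) = -3 + 2 = -1)
l = -20 (l = 5*(-4) = -20)
s(C) = -10*sqrt(C) (s(C) = (-20*sqrt(C))/2 = -10*sqrt(C))
g(5*(0 - 5)) + 6*s(1/N(0)) = -1 + 6*(-10*sqrt(6)/3) = -1 - 20*sqrt(6)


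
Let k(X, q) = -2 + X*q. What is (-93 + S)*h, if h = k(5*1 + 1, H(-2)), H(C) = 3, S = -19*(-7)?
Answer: 640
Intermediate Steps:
S = 133
h = 16 (h = -2 + (5*1 + 1)*3 = -2 + (5 + 1)*3 = -2 + 6*3 = -2 + 18 = 16)
(-93 + S)*h = (-93 + 133)*16 = 40*16 = 640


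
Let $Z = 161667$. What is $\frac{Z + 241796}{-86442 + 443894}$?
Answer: $\frac{403463}{357452} \approx 1.1287$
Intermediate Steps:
$\frac{Z + 241796}{-86442 + 443894} = \frac{161667 + 241796}{-86442 + 443894} = \frac{403463}{357452}$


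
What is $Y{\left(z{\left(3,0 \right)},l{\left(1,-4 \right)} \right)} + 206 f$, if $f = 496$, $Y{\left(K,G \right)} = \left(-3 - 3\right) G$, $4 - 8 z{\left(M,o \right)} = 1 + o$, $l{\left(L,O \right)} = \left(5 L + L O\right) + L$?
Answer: $102164$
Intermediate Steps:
$l{\left(L,O \right)} = 6 L + L O$
$z{\left(M,o \right)} = \frac{3}{8} - \frac{o}{8}$ ($z{\left(M,o \right)} = \frac{1}{2} - \frac{1 + o}{8} = \frac{1}{2} - \left(\frac{1}{8} + \frac{o}{8}\right) = \frac{3}{8} - \frac{o}{8}$)
$Y{\left(K,G \right)} = - 6 G$
$Y{\left(z{\left(3,0 \right)},l{\left(1,-4 \right)} \right)} + 206 f = - 6 \cdot 1 \left(6 - 4\right) + 206 \cdot 496 = - 6 \cdot 1 \cdot 2 + 102176 = \left(-6\right) 2 + 102176 = -12 + 102176 = 102164$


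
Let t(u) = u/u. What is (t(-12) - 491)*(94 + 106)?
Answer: -98000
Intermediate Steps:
t(u) = 1
(t(-12) - 491)*(94 + 106) = (1 - 491)*(94 + 106) = -490*200 = -98000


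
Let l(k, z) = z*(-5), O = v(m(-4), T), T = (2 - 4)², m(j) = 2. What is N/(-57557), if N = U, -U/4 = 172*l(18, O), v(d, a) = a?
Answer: -13760/57557 ≈ -0.23907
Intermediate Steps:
T = 4 (T = (-2)² = 4)
O = 4
l(k, z) = -5*z
U = 13760 (U = -688*(-5*4) = -688*(-20) = -4*(-3440) = 13760)
N = 13760
N/(-57557) = 13760/(-57557) = 13760*(-1/57557) = -13760/57557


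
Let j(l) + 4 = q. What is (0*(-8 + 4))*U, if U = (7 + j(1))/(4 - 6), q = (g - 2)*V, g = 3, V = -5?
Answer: 0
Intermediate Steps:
q = -5 (q = (3 - 2)*(-5) = 1*(-5) = -5)
j(l) = -9 (j(l) = -4 - 5 = -9)
U = 1 (U = (7 - 9)/(4 - 6) = -2/(-2) = -2*(-1/2) = 1)
(0*(-8 + 4))*U = (0*(-8 + 4))*1 = (0*(-4))*1 = 0*1 = 0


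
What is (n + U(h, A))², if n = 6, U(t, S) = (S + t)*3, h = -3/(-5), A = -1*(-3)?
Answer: 7056/25 ≈ 282.24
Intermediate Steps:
A = 3
h = ⅗ (h = -3*(-⅕) = ⅗ ≈ 0.60000)
U(t, S) = 3*S + 3*t
(n + U(h, A))² = (6 + (3*3 + 3*(⅗)))² = (6 + (9 + 9/5))² = (6 + 54/5)² = (84/5)² = 7056/25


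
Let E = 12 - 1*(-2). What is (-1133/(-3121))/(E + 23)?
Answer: 1133/115477 ≈ 0.0098115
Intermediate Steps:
E = 14 (E = 12 + 2 = 14)
(-1133/(-3121))/(E + 23) = (-1133/(-3121))/(14 + 23) = (-1133*(-1/3121))/37 = (1/37)*(1133/3121) = 1133/115477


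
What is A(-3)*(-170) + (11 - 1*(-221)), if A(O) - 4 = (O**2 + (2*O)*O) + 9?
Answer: -6568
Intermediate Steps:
A(O) = 13 + 3*O**2 (A(O) = 4 + ((O**2 + (2*O)*O) + 9) = 4 + ((O**2 + 2*O**2) + 9) = 4 + (3*O**2 + 9) = 4 + (9 + 3*O**2) = 13 + 3*O**2)
A(-3)*(-170) + (11 - 1*(-221)) = (13 + 3*(-3)**2)*(-170) + (11 - 1*(-221)) = (13 + 3*9)*(-170) + (11 + 221) = (13 + 27)*(-170) + 232 = 40*(-170) + 232 = -6800 + 232 = -6568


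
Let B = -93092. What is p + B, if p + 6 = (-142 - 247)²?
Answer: 58223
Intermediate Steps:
p = 151315 (p = -6 + (-142 - 247)² = -6 + (-389)² = -6 + 151321 = 151315)
p + B = 151315 - 93092 = 58223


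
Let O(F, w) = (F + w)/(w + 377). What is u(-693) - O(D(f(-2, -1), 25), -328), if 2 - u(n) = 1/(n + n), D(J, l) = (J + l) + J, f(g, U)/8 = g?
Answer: 85741/9702 ≈ 8.8375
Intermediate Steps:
f(g, U) = 8*g
D(J, l) = l + 2*J
u(n) = 2 - 1/(2*n) (u(n) = 2 - 1/(n + n) = 2 - 1/(2*n))
O(F, w) = (F + w)/(377 + w)
u(-693) - O(D(f(-2, -1), 25), -328) = (2 - ½/(-693)) - ((25 + 2*(8*(-2))) - 328)/(377 - 328) = (2 - ½*(-1/693)) - ((25 + 2*(-16)) - 328)/49 = (2 + 1/1386) - ((25 - 32) - 328)/49 = 2773/1386 - (-7 - 328)/49 = 2773/1386 - (-335)/49 = 2773/1386 - 1*(-335/49) = 2773/1386 + 335/49 = 85741/9702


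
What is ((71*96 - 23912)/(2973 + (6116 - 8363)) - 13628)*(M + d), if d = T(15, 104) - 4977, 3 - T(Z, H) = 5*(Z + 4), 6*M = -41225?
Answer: 177503962084/1089 ≈ 1.6300e+8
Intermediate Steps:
M = -41225/6 (M = (⅙)*(-41225) = -41225/6 ≈ -6870.8)
T(Z, H) = -17 - 5*Z (T(Z, H) = 3 - 5*(Z + 4) = 3 - 5*(4 + Z) = 3 - (20 + 5*Z) = 3 + (-20 - 5*Z) = -17 - 5*Z)
d = -5069 (d = (-17 - 5*15) - 4977 = (-17 - 75) - 4977 = -92 - 4977 = -5069)
((71*96 - 23912)/(2973 + (6116 - 8363)) - 13628)*(M + d) = ((71*96 - 23912)/(2973 + (6116 - 8363)) - 13628)*(-41225/6 - 5069) = ((6816 - 23912)/(2973 - 2247) - 13628)*(-71639/6) = (-17096/726 - 13628)*(-71639/6) = (-17096*1/726 - 13628)*(-71639/6) = (-8548/363 - 13628)*(-71639/6) = -4955512/363*(-71639/6) = 177503962084/1089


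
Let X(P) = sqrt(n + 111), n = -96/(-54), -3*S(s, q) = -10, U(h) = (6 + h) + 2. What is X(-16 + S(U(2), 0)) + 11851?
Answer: 11851 + sqrt(1015)/3 ≈ 11862.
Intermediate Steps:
U(h) = 8 + h
S(s, q) = 10/3 (S(s, q) = -1/3*(-10) = 10/3)
n = 16/9 (n = -96*(-1/54) = 16/9 ≈ 1.7778)
X(P) = sqrt(1015)/3 (X(P) = sqrt(16/9 + 111) = sqrt(1015/9) = sqrt(1015)/3)
X(-16 + S(U(2), 0)) + 11851 = sqrt(1015)/3 + 11851 = 11851 + sqrt(1015)/3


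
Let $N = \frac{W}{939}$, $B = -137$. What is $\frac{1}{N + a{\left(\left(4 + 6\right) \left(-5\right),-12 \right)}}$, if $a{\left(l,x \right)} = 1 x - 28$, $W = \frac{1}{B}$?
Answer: $- \frac{128643}{5145721} \approx -0.025$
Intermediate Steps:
$W = - \frac{1}{137}$ ($W = \frac{1}{-137} = - \frac{1}{137} \approx -0.0072993$)
$a{\left(l,x \right)} = -28 + x$ ($a{\left(l,x \right)} = x - 28 = -28 + x$)
$N = - \frac{1}{128643}$ ($N = - \frac{1}{137 \cdot 939} = \left(- \frac{1}{137}\right) \frac{1}{939} = - \frac{1}{128643} \approx -7.7734 \cdot 10^{-6}$)
$\frac{1}{N + a{\left(\left(4 + 6\right) \left(-5\right),-12 \right)}} = \frac{1}{- \frac{1}{128643} - 40} = \frac{1}{- \frac{5145721}{128643}} = - \frac{128643}{5145721}$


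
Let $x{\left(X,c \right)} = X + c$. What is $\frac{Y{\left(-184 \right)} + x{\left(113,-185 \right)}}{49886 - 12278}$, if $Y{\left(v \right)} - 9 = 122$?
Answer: $\frac{59}{37608} \approx 0.0015688$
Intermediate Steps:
$Y{\left(v \right)} = 131$ ($Y{\left(v \right)} = 9 + 122 = 131$)
$\frac{Y{\left(-184 \right)} + x{\left(113,-185 \right)}}{49886 - 12278} = \frac{131 + \left(113 - 185\right)}{49886 - 12278} = \frac{131 - 72}{37608} = 59 \cdot \frac{1}{37608} = \frac{59}{37608}$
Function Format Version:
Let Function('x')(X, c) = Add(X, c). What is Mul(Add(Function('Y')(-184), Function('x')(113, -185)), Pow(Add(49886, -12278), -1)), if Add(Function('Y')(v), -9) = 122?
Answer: Rational(59, 37608) ≈ 0.0015688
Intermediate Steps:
Function('Y')(v) = 131 (Function('Y')(v) = Add(9, 122) = 131)
Mul(Add(Function('Y')(-184), Function('x')(113, -185)), Pow(Add(49886, -12278), -1)) = Mul(Add(131, Add(113, -185)), Pow(Add(49886, -12278), -1)) = Mul(Add(131, -72), Pow(37608, -1)) = Mul(59, Rational(1, 37608)) = Rational(59, 37608)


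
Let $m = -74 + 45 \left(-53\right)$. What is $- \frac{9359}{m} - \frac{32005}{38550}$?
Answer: $\frac{56417831}{18958890} \approx 2.9758$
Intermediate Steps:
$m = -2459$ ($m = -74 - 2385 = -2459$)
$- \frac{9359}{m} - \frac{32005}{38550} = - \frac{9359}{-2459} - \frac{32005}{38550} = \left(-9359\right) \left(- \frac{1}{2459}\right) - \frac{6401}{7710} = \frac{9359}{2459} - \frac{6401}{7710} = \frac{56417831}{18958890}$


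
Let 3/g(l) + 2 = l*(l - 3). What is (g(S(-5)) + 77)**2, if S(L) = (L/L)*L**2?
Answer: 1780755601/300304 ≈ 5929.8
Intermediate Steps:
S(L) = L**2 (S(L) = 1*L**2 = L**2)
g(l) = 3/(-2 + l*(-3 + l)) (g(l) = 3/(-2 + l*(l - 3)) = 3/(-2 + l*(-3 + l)))
(g(S(-5)) + 77)**2 = (3/(-2 + ((-5)**2)**2 - 3*(-5)**2) + 77)**2 = (3/(-2 + 25**2 - 3*25) + 77)**2 = (3/(-2 + 625 - 75) + 77)**2 = (3/548 + 77)**2 = (42199/548)**2 = 1780755601/300304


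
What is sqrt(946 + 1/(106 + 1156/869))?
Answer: 11*sqrt(68013323430)/93270 ≈ 30.757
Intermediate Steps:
sqrt(946 + 1/(106 + 1156/869)) = sqrt(946 + 1/(93270/869)) = sqrt(946 + 869/93270) = sqrt(88234289/93270) = 11*sqrt(68013323430)/93270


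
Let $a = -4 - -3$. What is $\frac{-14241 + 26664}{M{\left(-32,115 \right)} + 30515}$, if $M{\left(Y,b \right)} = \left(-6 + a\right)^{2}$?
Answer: $\frac{4141}{10188} \approx 0.40646$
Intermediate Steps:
$a = -1$ ($a = -4 + 3 = -1$)
$M{\left(Y,b \right)} = 49$ ($M{\left(Y,b \right)} = \left(-6 - 1\right)^{2} = \left(-7\right)^{2} = 49$)
$\frac{-14241 + 26664}{M{\left(-32,115 \right)} + 30515} = \frac{-14241 + 26664}{49 + 30515} = \frac{12423}{30564} = 12423 \cdot \frac{1}{30564} = \frac{4141}{10188}$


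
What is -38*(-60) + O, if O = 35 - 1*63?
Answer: 2252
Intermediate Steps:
O = -28 (O = 35 - 63 = -28)
-38*(-60) + O = -38*(-60) - 28 = 2280 - 28 = 2252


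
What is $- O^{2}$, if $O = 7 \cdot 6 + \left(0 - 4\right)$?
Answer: $-1444$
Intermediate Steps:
$O = 38$ ($O = 42 - 4 = 38$)
$- O^{2} = - 38^{2} = \left(-1\right) 1444 = -1444$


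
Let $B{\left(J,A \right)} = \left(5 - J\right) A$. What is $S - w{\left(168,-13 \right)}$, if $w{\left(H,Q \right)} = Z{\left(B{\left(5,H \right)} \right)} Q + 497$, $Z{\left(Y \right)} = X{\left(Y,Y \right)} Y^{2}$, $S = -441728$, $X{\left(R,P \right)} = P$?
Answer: $-442225$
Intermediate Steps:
$B{\left(J,A \right)} = A \left(5 - J\right)$
$Z{\left(Y \right)} = Y^{3}$ ($Z{\left(Y \right)} = Y Y^{2} = Y^{3}$)
$w{\left(H,Q \right)} = 497$ ($w{\left(H,Q \right)} = \left(H \left(5 - 5\right)\right)^{3} Q + 497 = \left(H 0\right)^{3} Q + 497 = 0^{3} Q + 497 = 0 Q + 497 = 0 + 497 = 497$)
$S - w{\left(168,-13 \right)} = -441728 - 497 = -442225$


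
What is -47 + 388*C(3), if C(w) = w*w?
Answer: 3445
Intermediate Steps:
C(w) = w**2
-47 + 388*C(3) = -47 + 388*3**2 = -47 + 388*9 = -47 + 3492 = 3445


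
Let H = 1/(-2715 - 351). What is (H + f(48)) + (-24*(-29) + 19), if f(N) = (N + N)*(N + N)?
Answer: 30448445/3066 ≈ 9931.0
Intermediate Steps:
H = -1/3066 (H = 1/(-3066) = -1/3066 ≈ -0.00032616)
f(N) = 4*N² (f(N) = (2*N)*(2*N) = 4*N²)
(H + f(48)) + (-24*(-29) + 19) = (-1/3066 + 4*48²) + (-24*(-29) + 19) = (-1/3066 + 4*2304) + (696 + 19) = (-1/3066 + 9216) + 715 = 28256255/3066 + 715 = 30448445/3066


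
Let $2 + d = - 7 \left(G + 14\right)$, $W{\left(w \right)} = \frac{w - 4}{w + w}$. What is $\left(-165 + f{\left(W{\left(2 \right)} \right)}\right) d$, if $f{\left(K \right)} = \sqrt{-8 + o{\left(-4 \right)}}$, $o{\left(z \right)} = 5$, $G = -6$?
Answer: $9570 - 58 i \sqrt{3} \approx 9570.0 - 100.46 i$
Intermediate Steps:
$W{\left(w \right)} = \frac{-4 + w}{2 w}$
$f{\left(K \right)} = i \sqrt{3}$ ($f{\left(K \right)} = \sqrt{-8 + 5} = \sqrt{-3} = i \sqrt{3}$)
$d = -58$ ($d = -2 - 7 \left(-6 + 14\right) = -2 - 56 = -58$)
$\left(-165 + f{\left(W{\left(2 \right)} \right)}\right) d = \left(-165 + i \sqrt{3}\right) \left(-58\right) = 9570 - 58 i \sqrt{3}$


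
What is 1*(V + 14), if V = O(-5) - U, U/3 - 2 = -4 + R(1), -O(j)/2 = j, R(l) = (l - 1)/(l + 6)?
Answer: 30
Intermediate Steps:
R(l) = (-1 + l)/(6 + l)
O(j) = -2*j
U = -6 (U = 6 + 3*(-4 + (-1 + 1)/(6 + 1)) = 6 + 3*(-4 + 0/7) = 6 + 3*(-4 + (⅐)*0) = 6 + 3*(-4 + 0) = 6 + 3*(-4) = 6 - 12 = -6)
V = 16 (V = -2*(-5) - 1*(-6) = 10 + 6 = 16)
1*(V + 14) = 1*(16 + 14) = 1*30 = 30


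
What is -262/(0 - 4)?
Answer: 131/2 ≈ 65.500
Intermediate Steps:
-262/(0 - 4) = -262/(-4) = -¼*(-262) = 131/2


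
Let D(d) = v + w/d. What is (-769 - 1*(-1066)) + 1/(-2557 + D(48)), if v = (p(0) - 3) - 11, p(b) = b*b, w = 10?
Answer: 18324579/61699 ≈ 297.00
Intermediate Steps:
p(b) = b**2
v = -14 (v = (0**2 - 3) - 11 = (0 - 3) - 11 = -3 - 11 = -14)
D(d) = -14 + 10/d
(-769 - 1*(-1066)) + 1/(-2557 + D(48)) = (-769 - 1*(-1066)) + 1/(-2557 + (-14 + 10/48)) = (-769 + 1066) + 1/(-2557 + (-14 + 10*(1/48))) = 297 + 1/(-2557 + (-14 + 5/24)) = 297 + 1/(-2557 - 331/24) = 297 + 1/(-61699/24) = 297 - 24/61699 = 18324579/61699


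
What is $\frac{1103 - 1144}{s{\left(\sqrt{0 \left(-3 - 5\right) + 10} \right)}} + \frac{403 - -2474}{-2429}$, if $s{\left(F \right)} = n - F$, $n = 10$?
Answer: $- \frac{17926}{3123} - \frac{41 \sqrt{10}}{90} \approx -7.1806$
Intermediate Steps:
$s{\left(F \right)} = 10 - F$
$\frac{1103 - 1144}{s{\left(\sqrt{0 \left(-3 - 5\right) + 10} \right)}} + \frac{403 - -2474}{-2429} = \frac{1103 - 1144}{10 - \sqrt{0 \left(-3 - 5\right) + 10}} + \frac{403 - -2474}{-2429} = - \frac{41}{10 - \sqrt{0 \left(-8\right) + 10}} + \left(403 + 2474\right) \left(- \frac{1}{2429}\right) = - \frac{41}{10 - \sqrt{0 + 10}} + 2877 \left(- \frac{1}{2429}\right) = - \frac{41}{10 - \sqrt{10}} - \frac{411}{347} = - \frac{411}{347} - \frac{41}{10 - \sqrt{10}}$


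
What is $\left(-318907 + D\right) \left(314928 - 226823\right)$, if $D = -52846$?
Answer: $-32753298065$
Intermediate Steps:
$\left(-318907 + D\right) \left(314928 - 226823\right) = \left(-318907 - 52846\right) \left(314928 - 226823\right) = \left(-371753\right) 88105 = -32753298065$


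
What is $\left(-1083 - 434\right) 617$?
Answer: $-935989$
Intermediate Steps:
$\left(-1083 - 434\right) 617 = \left(-1517\right) 617 = -935989$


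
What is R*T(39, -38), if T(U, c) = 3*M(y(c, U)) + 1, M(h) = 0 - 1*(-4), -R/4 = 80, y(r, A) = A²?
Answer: -4160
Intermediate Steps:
R = -320 (R = -4*80 = -320)
M(h) = 4 (M(h) = 0 + 4 = 4)
T(U, c) = 13 (T(U, c) = 3*4 + 1 = 12 + 1 = 13)
R*T(39, -38) = -320*13 = -4160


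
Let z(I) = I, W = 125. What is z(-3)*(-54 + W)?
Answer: -213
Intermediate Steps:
z(-3)*(-54 + W) = -3*(-54 + 125) = -3*71 = -213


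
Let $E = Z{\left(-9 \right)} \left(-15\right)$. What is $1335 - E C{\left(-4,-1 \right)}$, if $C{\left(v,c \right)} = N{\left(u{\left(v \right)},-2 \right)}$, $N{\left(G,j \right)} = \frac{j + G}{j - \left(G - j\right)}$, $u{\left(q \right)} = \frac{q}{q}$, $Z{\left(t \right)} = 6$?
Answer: $1353$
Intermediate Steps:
$u{\left(q \right)} = 1$
$N{\left(G,j \right)} = \frac{G + j}{- G + 2 j}$
$C{\left(v,c \right)} = \frac{1}{5}$ ($C{\left(v,c \right)} = \frac{1 - 2}{\left(-1\right) 1 + 2 \left(-2\right)} = \frac{1}{-1 - 4} \left(-1\right) = \frac{1}{-5} \left(-1\right) = \left(- \frac{1}{5}\right) \left(-1\right) = \frac{1}{5}$)
$E = -90$ ($E = 6 \left(-15\right) = -90$)
$1335 - E C{\left(-4,-1 \right)} = 1335 - \left(-90\right) \frac{1}{5} = 1335 - -18 = 1335 + 18 = 1353$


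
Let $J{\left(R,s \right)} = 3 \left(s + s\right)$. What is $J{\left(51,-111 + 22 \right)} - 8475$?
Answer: $-9009$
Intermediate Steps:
$J{\left(R,s \right)} = 6 s$ ($J{\left(R,s \right)} = 3 \cdot 2 s = 6 s$)
$J{\left(51,-111 + 22 \right)} - 8475 = 6 \left(-111 + 22\right) - 8475 = 6 \left(-89\right) - 8475 = -534 - 8475 = -9009$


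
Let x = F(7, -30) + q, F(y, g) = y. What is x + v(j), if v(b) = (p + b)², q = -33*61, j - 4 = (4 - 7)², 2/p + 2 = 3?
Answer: -1781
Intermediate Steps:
p = 2 (p = 2/(-2 + 3) = 2/1 = 2*1 = 2)
j = 13 (j = 4 + (4 - 7)² = 4 + (-3)² = 4 + 9 = 13)
q = -2013
x = -2006 (x = 7 - 2013 = -2006)
v(b) = (2 + b)²
x + v(j) = -2006 + (2 + 13)² = -2006 + 15² = -2006 + 225 = -1781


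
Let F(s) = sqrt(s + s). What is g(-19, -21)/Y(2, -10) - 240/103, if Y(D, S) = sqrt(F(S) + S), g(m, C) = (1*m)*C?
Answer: -240/103 + 399*sqrt(2)/(2*sqrt(-5 + I*sqrt(5))) ≈ 22.832 - 117.9*I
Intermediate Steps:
g(m, C) = C*m (g(m, C) = m*C = C*m)
F(s) = sqrt(2)*sqrt(s) (F(s) = sqrt(2*s) = sqrt(2)*sqrt(s))
Y(D, S) = sqrt(S + sqrt(2)*sqrt(S)) (Y(D, S) = sqrt(sqrt(2)*sqrt(S) + S) = sqrt(S + sqrt(2)*sqrt(S)))
g(-19, -21)/Y(2, -10) - 240/103 = (-21*(-19))/(sqrt(-10 + sqrt(2)*sqrt(-10))) - 240/103 = 399/(sqrt(-10 + sqrt(2)*(I*sqrt(10)))) - 240*1/103 = 399/(sqrt(-10 + 2*I*sqrt(5))) - 240/103 = 399/sqrt(-10 + 2*I*sqrt(5)) - 240/103 = -240/103 + 399/sqrt(-10 + 2*I*sqrt(5))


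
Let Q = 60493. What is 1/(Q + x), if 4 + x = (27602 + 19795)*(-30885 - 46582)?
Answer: -1/3671642910 ≈ -2.7236e-10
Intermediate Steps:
x = -3671703403 (x = -4 + (27602 + 19795)*(-30885 - 46582) = -4 + 47397*(-77467) = -4 - 3671703399 = -3671703403)
1/(Q + x) = 1/(60493 - 3671703403) = 1/(-3671642910) = -1/3671642910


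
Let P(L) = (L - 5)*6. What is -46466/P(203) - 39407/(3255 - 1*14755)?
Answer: -121885871/3415500 ≈ -35.686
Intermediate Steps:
P(L) = -30 + 6*L (P(L) = (-5 + L)*6 = -30 + 6*L)
-46466/P(203) - 39407/(3255 - 1*14755) = -46466/(-30 + 6*203) - 39407/(3255 - 1*14755) = -46466/(-30 + 1218) - 39407/(3255 - 14755) = -46466/1188 - 39407/(-11500) = -46466*1/1188 - 39407*(-1/11500) = -23233/594 + 39407/11500 = -121885871/3415500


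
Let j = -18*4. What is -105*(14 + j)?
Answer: 6090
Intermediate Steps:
j = -72
-105*(14 + j) = -105*(14 - 72) = -105*(-58) = 6090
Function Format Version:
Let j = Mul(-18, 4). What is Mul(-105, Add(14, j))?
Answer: 6090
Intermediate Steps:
j = -72
Mul(-105, Add(14, j)) = Mul(-105, Add(14, -72)) = Mul(-105, -58) = 6090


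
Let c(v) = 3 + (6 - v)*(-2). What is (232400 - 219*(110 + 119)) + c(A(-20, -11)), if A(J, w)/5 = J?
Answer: 182040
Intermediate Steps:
A(J, w) = 5*J
c(v) = -9 + 2*v (c(v) = 3 + (-12 + 2*v) = -9 + 2*v)
(232400 - 219*(110 + 119)) + c(A(-20, -11)) = (232400 - 219*(110 + 119)) + (-9 + 2*(5*(-20))) = (232400 - 219*229) + (-9 + 2*(-100)) = (232400 - 50151) + (-9 - 200) = 182249 - 209 = 182040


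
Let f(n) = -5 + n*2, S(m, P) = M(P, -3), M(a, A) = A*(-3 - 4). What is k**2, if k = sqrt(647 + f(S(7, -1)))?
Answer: 684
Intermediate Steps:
M(a, A) = -7*A (M(a, A) = A*(-7) = -7*A)
S(m, P) = 21 (S(m, P) = -7*(-3) = 21)
f(n) = -5 + 2*n
k = 6*sqrt(19) (k = sqrt(647 + (-5 + 2*21)) = sqrt(647 + (-5 + 42)) = sqrt(647 + 37) = sqrt(684) = 6*sqrt(19) ≈ 26.153)
k**2 = (6*sqrt(19))**2 = 684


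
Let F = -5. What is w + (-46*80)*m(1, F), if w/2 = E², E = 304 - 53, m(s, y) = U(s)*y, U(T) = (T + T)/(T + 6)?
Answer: 918814/7 ≈ 1.3126e+5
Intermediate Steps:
U(T) = 2*T/(6 + T) (U(T) = (2*T)/(6 + T) = 2*T/(6 + T))
m(s, y) = 2*s*y/(6 + s) (m(s, y) = (2*s/(6 + s))*y = 2*s*y/(6 + s))
E = 251
w = 126002 (w = 2*251² = 2*63001 = 126002)
w + (-46*80)*m(1, F) = 126002 + (-46*80)*(2*1*(-5)/(6 + 1)) = 126002 - 7360*(-5)/7 = 126002 - 3680*(-10/7) = 126002 + 36800/7 = 918814/7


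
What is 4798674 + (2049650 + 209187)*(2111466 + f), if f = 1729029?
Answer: 8675057002989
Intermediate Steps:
4798674 + (2049650 + 209187)*(2111466 + f) = 4798674 + (2049650 + 209187)*(2111466 + 1729029) = 4798674 + 2258837*3840495 = 4798674 + 8675052204315 = 8675057002989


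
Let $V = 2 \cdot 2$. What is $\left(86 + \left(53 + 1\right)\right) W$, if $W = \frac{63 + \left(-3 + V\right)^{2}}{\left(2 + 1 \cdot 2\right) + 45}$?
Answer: $\frac{1280}{7} \approx 182.86$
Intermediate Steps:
$V = 4$
$W = \frac{64}{49}$ ($W = \frac{63 + \left(-3 + 4\right)^{2}}{\left(2 + 1 \cdot 2\right) + 45} = \frac{63 + 1^{2}}{\left(2 + 2\right) + 45} = \frac{63 + 1}{4 + 45} = \frac{64}{49} \approx 1.3061$)
$\left(86 + \left(53 + 1\right)\right) W = \left(86 + \left(53 + 1\right)\right) \frac{64}{49} = \left(86 + 54\right) \frac{64}{49} = 140 \cdot \frac{64}{49} = \frac{1280}{7}$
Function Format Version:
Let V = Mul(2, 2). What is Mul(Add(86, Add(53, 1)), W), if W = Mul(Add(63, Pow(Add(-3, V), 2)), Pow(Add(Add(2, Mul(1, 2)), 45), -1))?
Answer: Rational(1280, 7) ≈ 182.86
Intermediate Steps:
V = 4
W = Rational(64, 49) (W = Mul(Add(63, Pow(Add(-3, 4), 2)), Pow(Add(Add(2, Mul(1, 2)), 45), -1)) = Mul(Add(63, Pow(1, 2)), Pow(Add(Add(2, 2), 45), -1)) = Mul(Add(63, 1), Pow(Add(4, 45), -1)) = Mul(64, Pow(49, -1)) = Mul(64, Rational(1, 49)) = Rational(64, 49) ≈ 1.3061)
Mul(Add(86, Add(53, 1)), W) = Mul(Add(86, Add(53, 1)), Rational(64, 49)) = Mul(Add(86, 54), Rational(64, 49)) = Mul(140, Rational(64, 49)) = Rational(1280, 7)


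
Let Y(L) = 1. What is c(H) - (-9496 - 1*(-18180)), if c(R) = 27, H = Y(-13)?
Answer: -8657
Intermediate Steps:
H = 1
c(H) - (-9496 - 1*(-18180)) = 27 - (-9496 - 1*(-18180)) = 27 - (-9496 + 18180) = 27 - 1*8684 = 27 - 8684 = -8657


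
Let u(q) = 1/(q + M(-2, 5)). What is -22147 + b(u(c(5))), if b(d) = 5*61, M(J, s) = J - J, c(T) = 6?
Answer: -21842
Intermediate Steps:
M(J, s) = 0
u(q) = 1/q (u(q) = 1/(q + 0) = 1/q)
b(d) = 305
-22147 + b(u(c(5))) = -22147 + 305 = -21842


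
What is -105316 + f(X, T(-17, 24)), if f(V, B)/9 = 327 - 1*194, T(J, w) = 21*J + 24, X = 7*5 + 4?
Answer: -104119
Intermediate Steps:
X = 39 (X = 35 + 4 = 39)
T(J, w) = 24 + 21*J
f(V, B) = 1197 (f(V, B) = 9*(327 - 1*194) = 9*(327 - 194) = 9*133 = 1197)
-105316 + f(X, T(-17, 24)) = -105316 + 1197 = -104119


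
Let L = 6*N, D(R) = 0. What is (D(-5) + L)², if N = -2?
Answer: 144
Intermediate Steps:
L = -12 (L = 6*(-2) = -12)
(D(-5) + L)² = (0 - 12)² = (-12)² = 144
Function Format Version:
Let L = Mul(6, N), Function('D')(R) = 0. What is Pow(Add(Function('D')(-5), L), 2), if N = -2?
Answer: 144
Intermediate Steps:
L = -12 (L = Mul(6, -2) = -12)
Pow(Add(Function('D')(-5), L), 2) = Pow(Add(0, -12), 2) = Pow(-12, 2) = 144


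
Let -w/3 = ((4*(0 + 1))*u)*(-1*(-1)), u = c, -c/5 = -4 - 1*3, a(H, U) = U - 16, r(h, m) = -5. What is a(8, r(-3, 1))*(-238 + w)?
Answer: 13818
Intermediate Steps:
a(H, U) = -16 + U
c = 35 (c = -5*(-4 - 1*3) = -5*(-4 - 3) = -5*(-7) = 35)
u = 35
w = -420 (w = -3*(4*(0 + 1))*35*(-1*(-1)) = -3*(4*1)*35 = -3*4*35 = -420 ≈ -420.00)
a(8, r(-3, 1))*(-238 + w) = (-16 - 5)*(-238 - 420) = -21*(-658) = 13818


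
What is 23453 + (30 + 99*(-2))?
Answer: 23285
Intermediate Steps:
23453 + (30 + 99*(-2)) = 23453 + (30 - 198) = 23453 - 168 = 23285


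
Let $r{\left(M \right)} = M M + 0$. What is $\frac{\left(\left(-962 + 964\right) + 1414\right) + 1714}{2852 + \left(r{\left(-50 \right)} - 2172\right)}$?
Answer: $\frac{313}{318} \approx 0.98428$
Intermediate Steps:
$r{\left(M \right)} = M^{2}$ ($r{\left(M \right)} = M^{2} + 0 = M^{2}$)
$\frac{\left(\left(-962 + 964\right) + 1414\right) + 1714}{2852 + \left(r{\left(-50 \right)} - 2172\right)} = \frac{\left(\left(-962 + 964\right) + 1414\right) + 1714}{2852 + \left(\left(-50\right)^{2} - 2172\right)} = \frac{\left(2 + 1414\right) + 1714}{2852 + \left(2500 - 2172\right)} = \frac{1416 + 1714}{2852 + 328} = \frac{3130}{3180} = 3130 \cdot \frac{1}{3180} = \frac{313}{318}$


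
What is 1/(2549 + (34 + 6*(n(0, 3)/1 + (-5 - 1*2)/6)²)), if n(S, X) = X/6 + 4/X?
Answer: 3/7757 ≈ 0.00038675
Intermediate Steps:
n(S, X) = 4/X + X/6 (n(S, X) = X*(⅙) + 4/X = X/6 + 4/X = 4/X + X/6)
1/(2549 + (34 + 6*(n(0, 3)/1 + (-5 - 1*2)/6)²)) = 1/(2549 + (34 + 6*((4/3 + (⅙)*3)/1 + (-5 - 1*2)/6)²)) = 1/(2549 + (34 + 6*((4*(⅓) + ½)*1 + (-5 - 2)*(⅙))²)) = 1/(2549 + (34 + 6*((4/3 + ½)*1 - 7*⅙)²)) = 1/(2549 + (34 + 6*((11/6)*1 - 7/6)²)) = 1/(2549 + (34 + 6*(11/6 - 7/6)²)) = 1/(2549 + (34 + 6*(⅔)²)) = 1/(2549 + (34 + 6*(4/9))) = 1/(2549 + (34 + 8/3)) = 1/(2549 + 110/3) = 1/(7757/3) = 3/7757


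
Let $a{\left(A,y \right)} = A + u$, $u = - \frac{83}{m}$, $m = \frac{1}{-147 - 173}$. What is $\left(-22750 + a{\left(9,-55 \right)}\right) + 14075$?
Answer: $17894$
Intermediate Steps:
$m = - \frac{1}{320}$ ($m = \frac{1}{-320} = - \frac{1}{320} \approx -0.003125$)
$u = 26560$ ($u = - \frac{83}{- \frac{1}{320}} = \left(-83\right) \left(-320\right) = 26560$)
$a{\left(A,y \right)} = 26560 + A$ ($a{\left(A,y \right)} = A + 26560 = 26560 + A$)
$\left(-22750 + a{\left(9,-55 \right)}\right) + 14075 = \left(-22750 + \left(26560 + 9\right)\right) + 14075 = \left(-22750 + 26569\right) + 14075 = 3819 + 14075 = 17894$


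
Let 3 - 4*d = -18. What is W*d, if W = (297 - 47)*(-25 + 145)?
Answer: 157500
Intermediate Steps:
d = 21/4 (d = ¾ - ¼*(-18) = ¾ + 9/2 = 21/4 ≈ 5.2500)
W = 30000 (W = 250*120 = 30000)
W*d = 30000*(21/4) = 157500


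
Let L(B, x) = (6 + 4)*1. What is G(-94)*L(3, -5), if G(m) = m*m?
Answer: 88360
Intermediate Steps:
G(m) = m²
L(B, x) = 10 (L(B, x) = 10*1 = 10)
G(-94)*L(3, -5) = (-94)²*10 = 8836*10 = 88360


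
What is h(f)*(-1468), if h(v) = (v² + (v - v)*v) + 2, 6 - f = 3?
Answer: -16148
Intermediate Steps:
f = 3 (f = 6 - 1*3 = 6 - 3 = 3)
h(v) = 2 + v² (h(v) = (v² + 0*v) + 2 = (v² + 0) + 2 = v² + 2 = 2 + v²)
h(f)*(-1468) = (2 + 3²)*(-1468) = (2 + 9)*(-1468) = 11*(-1468) = -16148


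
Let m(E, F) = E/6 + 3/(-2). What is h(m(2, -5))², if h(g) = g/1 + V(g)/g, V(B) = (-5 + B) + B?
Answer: 46225/1764 ≈ 26.205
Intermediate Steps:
m(E, F) = -3/2 + E/6 (m(E, F) = E*(⅙) + 3*(-½) = E/6 - 3/2 = -3/2 + E/6)
V(B) = -5 + 2*B
h(g) = g + (-5 + 2*g)/g (h(g) = g/1 + (-5 + 2*g)/g = g*1 + (-5 + 2*g)/g = g + (-5 + 2*g)/g)
h(m(2, -5))² = (2 + (-3/2 + (⅙)*2) - 5/(-3/2 + (⅙)*2))² = (2 + (-3/2 + ⅓) - 5/(-3/2 + ⅓))² = (2 - 7/6 - 5/(-7/6))² = (2 - 7/6 - 5*(-6/7))² = (2 - 7/6 + 30/7)² = (215/42)² = 46225/1764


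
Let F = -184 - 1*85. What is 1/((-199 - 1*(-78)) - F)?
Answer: 1/148 ≈ 0.0067568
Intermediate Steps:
F = -269 (F = -184 - 85 = -269)
1/((-199 - 1*(-78)) - F) = 1/((-199 - 1*(-78)) - 1*(-269)) = 1/((-199 + 78) + 269) = 1/(-121 + 269) = 1/148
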